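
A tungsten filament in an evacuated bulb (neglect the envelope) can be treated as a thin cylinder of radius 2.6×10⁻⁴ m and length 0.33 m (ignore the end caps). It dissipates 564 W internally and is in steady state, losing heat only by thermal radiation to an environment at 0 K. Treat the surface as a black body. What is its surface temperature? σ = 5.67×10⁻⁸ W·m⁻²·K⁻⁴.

T ≈ 2070 K

Steady state: internal power = radiated power, P = εσA T⁴.
Radiating area A = 2πrL = 5.391×10⁻⁴ m².
T⁴ = P/(εσA) = 564/(1.0·5.67×10⁻⁸·5.391×10⁻⁴) = 1.845×10¹³ K⁴.
T = (1.845×10¹³)^(1/4).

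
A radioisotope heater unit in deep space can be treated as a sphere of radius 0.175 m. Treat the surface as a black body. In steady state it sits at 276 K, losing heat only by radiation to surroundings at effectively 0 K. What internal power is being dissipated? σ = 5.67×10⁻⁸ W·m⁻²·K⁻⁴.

P ≈ 127 W

Steady state: P = εσA T⁴.
A = 4πr² = 0.3848 m²; T⁴ = (276)⁴ = 5.803×10⁹ K⁴.
P = 1.0 × 5.67×10⁻⁸ × 0.3848 × 5.803×10⁹.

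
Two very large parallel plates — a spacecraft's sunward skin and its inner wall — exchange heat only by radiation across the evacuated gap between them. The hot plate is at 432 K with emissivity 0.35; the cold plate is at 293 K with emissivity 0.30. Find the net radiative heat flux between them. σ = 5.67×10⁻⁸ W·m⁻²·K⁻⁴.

q ≈ 300 W/m²

For two infinite grey parallel plates, q = σ(T₁⁴ − T₂⁴)/(1/ε₁ + 1/ε₂ − 1).
T₁⁴ − T₂⁴ = 3.483×10¹⁰ − 7.370×10⁹ = 2.746×10¹⁰ K⁴.
1/ε₁ + 1/ε₂ − 1 = 2.857 + 3.333 − 1 = 5.190.
q = 5.67×10⁻⁸ × 2.746×10¹⁰ / 5.190.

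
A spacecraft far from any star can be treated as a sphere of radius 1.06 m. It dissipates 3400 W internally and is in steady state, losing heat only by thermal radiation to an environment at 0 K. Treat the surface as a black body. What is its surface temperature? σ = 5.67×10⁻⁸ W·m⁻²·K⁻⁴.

Steady state: internal power = radiated power, P = εσA T⁴.
Radiating area A = 4πr² = 14.12 m².
T⁴ = P/(εσA) = 3400/(1.0·5.67×10⁻⁸·14.12) = 4.247×10⁹ K⁴.
T = (4.247×10⁹)^(1/4).

T ≈ 255 K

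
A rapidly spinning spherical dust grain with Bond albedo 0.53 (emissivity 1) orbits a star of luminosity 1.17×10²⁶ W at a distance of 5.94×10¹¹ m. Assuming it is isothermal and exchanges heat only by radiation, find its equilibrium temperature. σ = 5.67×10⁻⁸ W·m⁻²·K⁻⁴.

T ≈ 86.0 K

First find the stellar flux at distance d: S = L/(4πd²) = 1.17×10²⁶/(4π·(5.94×10¹¹)²) = 26.39 W/m².
For an isothermal sphere, absorbed (1−a)S·πr² = emitted σ·4πr²·T⁴, so T⁴ = (1−a)S/(4σ).
T⁴ = 0.470·26.39/(4·5.67×10⁻⁸) = 5.468×10⁷ K⁴.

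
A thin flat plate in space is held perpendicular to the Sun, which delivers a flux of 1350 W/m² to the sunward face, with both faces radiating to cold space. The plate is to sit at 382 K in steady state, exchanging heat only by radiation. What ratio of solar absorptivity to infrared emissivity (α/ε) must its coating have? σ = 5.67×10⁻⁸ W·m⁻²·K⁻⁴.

α/ε ≈ 1.79

Balance: αS·A = εσ·2A·T⁴ ⇒ α/ε = 2σT⁴/S.
α/ε = 2·5.67×10⁻⁸·(382)⁴/1350 = 2·5.67×10⁻⁸·2.129×10¹⁰/1350.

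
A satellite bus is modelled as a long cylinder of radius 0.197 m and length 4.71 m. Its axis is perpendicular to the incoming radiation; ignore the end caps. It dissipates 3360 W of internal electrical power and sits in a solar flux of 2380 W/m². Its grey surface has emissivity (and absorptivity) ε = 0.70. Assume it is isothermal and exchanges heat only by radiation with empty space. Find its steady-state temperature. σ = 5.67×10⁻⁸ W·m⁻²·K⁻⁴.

T ≈ 409 K

At steady state, absorbed solar power + internal power = radiated power.
Absorbed: α·S·A_cross = 0.70·2380·1.856 = 3092 W (cross-section 2rL).
Total input = 3092 + 3360 = 6452 W.
Radiated: εσ·A_surf·T⁴ with A_surf = 2πrL = 5.830 m².
T⁴ = 6452/(0.70·5.67×10⁻⁸·5.830) = 2.788×10¹⁰ K⁴.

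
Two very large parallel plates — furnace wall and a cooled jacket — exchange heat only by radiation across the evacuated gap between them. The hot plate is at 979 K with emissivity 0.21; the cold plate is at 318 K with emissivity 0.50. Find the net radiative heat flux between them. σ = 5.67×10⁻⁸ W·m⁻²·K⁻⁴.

For two infinite grey parallel plates, q = σ(T₁⁴ − T₂⁴)/(1/ε₁ + 1/ε₂ − 1).
T₁⁴ − T₂⁴ = 9.186×10¹¹ − 1.023×10¹⁰ = 9.084×10¹¹ K⁴.
1/ε₁ + 1/ε₂ − 1 = 4.762 + 2.000 − 1 = 5.762.
q = 5.67×10⁻⁸ × 9.084×10¹¹ / 5.762.

q ≈ 8940 W/m²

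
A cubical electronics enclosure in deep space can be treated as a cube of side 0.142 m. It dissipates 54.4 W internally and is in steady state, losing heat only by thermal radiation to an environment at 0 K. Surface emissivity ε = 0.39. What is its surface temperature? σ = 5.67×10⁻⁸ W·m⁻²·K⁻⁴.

Steady state: internal power = radiated power, P = εσA T⁴.
Radiating area A = 6L² = 0.1210 m².
T⁴ = P/(εσA) = 54.4/(0.39·5.67×10⁻⁸·0.1210) = 2.033×10¹⁰ K⁴.
T = (2.033×10¹⁰)^(1/4).

T ≈ 378 K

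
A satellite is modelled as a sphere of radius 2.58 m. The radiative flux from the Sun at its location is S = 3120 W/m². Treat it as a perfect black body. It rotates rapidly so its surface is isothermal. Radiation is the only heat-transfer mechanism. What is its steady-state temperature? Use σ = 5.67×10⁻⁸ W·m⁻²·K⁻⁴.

T ≈ 342 K

At equilibrium, absorbed power = emitted power.
Absorbing cross-section = πr² = 20.91 m²; emitting surface = 4πr² = 83.65 m² (ratio 4).
S·A_cross = εσ·A_surf·T⁴  ⇒  T⁴ = S/(4σ).
T⁴ = 1.00·3120/(4·5.67×10⁻⁸) = 1.376×10¹⁰ K⁴.
T = (1.376×10¹⁰)^(1/4).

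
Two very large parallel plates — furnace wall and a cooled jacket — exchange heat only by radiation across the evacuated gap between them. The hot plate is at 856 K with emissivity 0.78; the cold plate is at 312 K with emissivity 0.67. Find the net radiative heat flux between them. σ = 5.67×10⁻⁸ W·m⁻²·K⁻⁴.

For two infinite grey parallel plates, q = σ(T₁⁴ − T₂⁴)/(1/ε₁ + 1/ε₂ − 1).
T₁⁴ − T₂⁴ = 5.369×10¹¹ − 9.476×10⁹ = 5.274×10¹¹ K⁴.
1/ε₁ + 1/ε₂ − 1 = 1.282 + 1.493 − 1 = 1.775.
q = 5.67×10⁻⁸ × 5.274×10¹¹ / 1.775.

q ≈ 16900 W/m²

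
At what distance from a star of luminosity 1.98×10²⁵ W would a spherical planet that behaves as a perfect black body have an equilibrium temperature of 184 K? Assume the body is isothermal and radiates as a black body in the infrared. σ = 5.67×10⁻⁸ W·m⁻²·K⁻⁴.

d ≈ 7.79×10¹⁰ m

For an isothermal black-emitting sphere, (1−a)S·πr² = σ·4πr²·T⁴ ⇒ S = 4σT⁴/(1−a).
S = 4·5.67×10⁻⁸·(184)⁴/1.00 = 260.0 W/m².
Flux falls as S = L/(4πd²), so d = √(L/(4πS)) = √(1.98×10²⁵/(4π·260.0)).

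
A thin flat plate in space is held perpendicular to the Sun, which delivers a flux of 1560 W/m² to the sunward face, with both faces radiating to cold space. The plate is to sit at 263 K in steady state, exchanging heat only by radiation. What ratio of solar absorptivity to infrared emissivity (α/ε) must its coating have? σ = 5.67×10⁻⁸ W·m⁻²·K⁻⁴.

Balance: αS·A = εσ·2A·T⁴ ⇒ α/ε = 2σT⁴/S.
α/ε = 2·5.67×10⁻⁸·(263)⁴/1560 = 2·5.67×10⁻⁸·4.784×10⁹/1560.

α/ε ≈ 0.348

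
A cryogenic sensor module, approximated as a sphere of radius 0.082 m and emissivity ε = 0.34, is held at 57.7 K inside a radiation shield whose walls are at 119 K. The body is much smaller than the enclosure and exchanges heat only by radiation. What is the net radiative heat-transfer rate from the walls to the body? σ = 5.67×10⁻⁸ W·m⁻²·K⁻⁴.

For a small grey body in a large enclosure: P_net = εσA(T_body⁴ − T_wall⁴).
A = 4πr² = 0.08450 m²; T_body⁴ − T_wall⁴ = 1.108×10⁷ − 2.005×10⁸ = -1.894×10⁸ K⁴.
|P_net| = 0.34·5.67×10⁻⁸·0.08450·1.894×10⁸.

P_net ≈ 0.309 W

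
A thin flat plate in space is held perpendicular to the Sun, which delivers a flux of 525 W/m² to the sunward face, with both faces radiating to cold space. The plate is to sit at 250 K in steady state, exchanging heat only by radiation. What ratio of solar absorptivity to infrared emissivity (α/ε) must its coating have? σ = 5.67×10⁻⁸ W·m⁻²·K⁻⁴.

α/ε ≈ 0.844

Balance: αS·A = εσ·2A·T⁴ ⇒ α/ε = 2σT⁴/S.
α/ε = 2·5.67×10⁻⁸·(250)⁴/525 = 2·5.67×10⁻⁸·3.906×10⁹/525.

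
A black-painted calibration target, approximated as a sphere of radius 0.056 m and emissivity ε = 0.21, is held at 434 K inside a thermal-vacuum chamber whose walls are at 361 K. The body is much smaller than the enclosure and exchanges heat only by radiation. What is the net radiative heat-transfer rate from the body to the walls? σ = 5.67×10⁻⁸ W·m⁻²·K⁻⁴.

P_net ≈ 8.68 W

For a small grey body in a large enclosure: P_net = εσA(T_body⁴ − T_wall⁴).
A = 4πr² = 0.03941 m²; T_body⁴ − T_wall⁴ = 3.548×10¹⁰ − 1.698×10¹⁰ = 1.849×10¹⁰ K⁴.
|P_net| = 0.21·5.67×10⁻⁸·0.03941·1.849×10¹⁰.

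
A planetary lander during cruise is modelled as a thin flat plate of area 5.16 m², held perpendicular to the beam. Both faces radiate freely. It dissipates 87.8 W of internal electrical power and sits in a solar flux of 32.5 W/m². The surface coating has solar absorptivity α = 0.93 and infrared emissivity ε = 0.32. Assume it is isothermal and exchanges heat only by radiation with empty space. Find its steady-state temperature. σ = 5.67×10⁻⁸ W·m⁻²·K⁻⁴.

At steady state, absorbed solar power + internal power = radiated power.
Absorbed: α·S·A_cross = 0.93·32.5·5.160 = 156.0 W (cross-section A).
Total input = 156.0 + 87.8 = 243.8 W.
Radiated: εσ·A_surf·T⁴ with A_surf = 2A = 10.32 m².
T⁴ = 243.8/(0.32·5.67×10⁻⁸·10.32) = 1.302×10⁹ K⁴.

T ≈ 190 K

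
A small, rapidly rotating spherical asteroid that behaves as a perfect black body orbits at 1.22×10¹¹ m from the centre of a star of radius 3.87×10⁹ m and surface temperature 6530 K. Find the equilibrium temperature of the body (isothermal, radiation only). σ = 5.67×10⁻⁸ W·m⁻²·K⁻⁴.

T ≈ 822 K

The star's surface emits σT_*⁴; at distance d the flux is S = σT_*⁴(R_*/d)².
S = 5.67×10⁻⁸·(6530)⁴·(3.87×10⁹/1.22×10¹¹)² = 1.037×10⁵ W/m².
For an isothermal sphere T⁴ = (1−a)S/(4σ) = 4.574×10¹¹ K⁴.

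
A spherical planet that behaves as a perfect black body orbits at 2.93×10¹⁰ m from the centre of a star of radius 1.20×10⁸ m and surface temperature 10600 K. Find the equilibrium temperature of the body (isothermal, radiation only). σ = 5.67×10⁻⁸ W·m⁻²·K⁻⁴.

The star's surface emits σT_*⁴; at distance d the flux is S = σT_*⁴(R_*/d)².
S = 5.67×10⁻⁸·(10600)⁴·(1.20×10⁸/2.93×10¹⁰)² = 12010 W/m².
For an isothermal sphere T⁴ = (1−a)S/(4σ) = 5.294×10¹⁰ K⁴.

T ≈ 480 K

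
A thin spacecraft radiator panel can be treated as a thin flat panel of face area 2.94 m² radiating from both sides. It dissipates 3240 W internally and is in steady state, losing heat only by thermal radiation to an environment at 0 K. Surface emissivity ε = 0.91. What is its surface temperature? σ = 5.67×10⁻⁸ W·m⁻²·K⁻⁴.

T ≈ 321 K

Steady state: internal power = radiated power, P = εσA T⁴.
Radiating area A = 2·2.94 = 5.880 m².
T⁴ = P/(εσA) = 3240/(0.91·5.67×10⁻⁸·5.880) = 1.068×10¹⁰ K⁴.
T = (1.068×10¹⁰)^(1/4).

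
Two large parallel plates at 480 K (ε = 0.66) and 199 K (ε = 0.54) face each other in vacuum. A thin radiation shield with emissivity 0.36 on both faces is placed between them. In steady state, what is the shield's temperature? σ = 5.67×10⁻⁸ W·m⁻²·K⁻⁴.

In steady state the net flux on the hot side equals that on the cold side.
σ(T₁⁴−T_s⁴)/D₁ = σ(T_s⁴−T₂⁴)/D₂, with D₁ = 1/ε₁+1/ε_s−1 = 3.293, D₂ = 1/ε_s+1/ε₂−1 = 3.630.
Solve for T_s⁴: T_s⁴ = (D₂·T₁⁴ + D₁·T₂⁴)/(D₁+D₂) = 2.858×10¹⁰ K⁴.

T_s ≈ 411 K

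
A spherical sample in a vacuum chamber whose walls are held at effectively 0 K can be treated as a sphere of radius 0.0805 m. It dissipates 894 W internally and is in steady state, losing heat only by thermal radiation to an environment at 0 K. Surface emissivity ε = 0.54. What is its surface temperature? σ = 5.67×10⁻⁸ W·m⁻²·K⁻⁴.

Steady state: internal power = radiated power, P = εσA T⁴.
Radiating area A = 4πr² = 0.08143 m².
T⁴ = P/(εσA) = 894/(0.54·5.67×10⁻⁸·0.08143) = 3.586×10¹¹ K⁴.
T = (3.586×10¹¹)^(1/4).

T ≈ 774 K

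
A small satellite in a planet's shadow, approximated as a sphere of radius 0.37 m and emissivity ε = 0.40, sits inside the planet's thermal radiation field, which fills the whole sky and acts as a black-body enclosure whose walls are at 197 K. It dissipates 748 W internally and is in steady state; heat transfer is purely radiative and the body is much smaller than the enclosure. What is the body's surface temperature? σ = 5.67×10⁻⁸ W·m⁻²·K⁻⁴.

T ≈ 379 K

For a small grey body in a large enclosure, net radiated power = εσA(T⁴ − T_w⁴).
Steady state: P = εσA(T⁴ − T_w⁴) with A = 4πr² = 1.720 m².
T⁴ = P/(εσA) + T_w⁴ = 748/(0.40·5.67×10⁻⁸·1.720) + (197)⁴
    = 1.917×10¹⁰ + 1.506×10⁹ = 2.068×10¹⁰ K⁴.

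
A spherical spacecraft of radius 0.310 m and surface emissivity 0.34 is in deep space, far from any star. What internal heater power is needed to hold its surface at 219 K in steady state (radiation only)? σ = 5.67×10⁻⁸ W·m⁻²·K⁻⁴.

P = εσ·4πr²·T⁴.
4πr² = 1.208 m²; T⁴ = 2.300×10⁹ K⁴.
P = 0.34·5.67×10⁻⁸·1.208·2.300×10⁹.

P ≈ 53.6 W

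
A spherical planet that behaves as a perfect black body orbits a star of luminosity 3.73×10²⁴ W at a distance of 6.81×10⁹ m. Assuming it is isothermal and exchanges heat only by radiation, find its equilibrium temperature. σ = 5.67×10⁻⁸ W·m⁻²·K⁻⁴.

First find the stellar flux at distance d: S = L/(4πd²) = 3.73×10²⁴/(4π·(6.81×10⁹)²) = 6400 W/m².
For an isothermal sphere, absorbed (1−a)S·πr² = emitted σ·4πr²·T⁴, so T⁴ = (1−a)S/(4σ).
T⁴ = 1.00·6400/(4·5.67×10⁻⁸) = 2.822×10¹⁰ K⁴.

T ≈ 410 K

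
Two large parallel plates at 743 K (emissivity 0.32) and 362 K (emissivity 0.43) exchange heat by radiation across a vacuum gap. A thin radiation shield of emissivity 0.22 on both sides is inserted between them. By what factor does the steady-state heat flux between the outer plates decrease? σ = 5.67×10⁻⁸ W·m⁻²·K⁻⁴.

Without shield: q₀ = σΔ(T⁴)/(1/ε₁+1/ε₂−1) with denominator 4.451.
With shield the two gaps are in series; the resistances add: (1/ε₁+1/ε_s−1)+(1/ε_s+1/ε₂−1) = 6.670+5.871 = 12.54.
Heat-flux ratio q₀/q = 12.54/4.451.

factor ≈ 2.82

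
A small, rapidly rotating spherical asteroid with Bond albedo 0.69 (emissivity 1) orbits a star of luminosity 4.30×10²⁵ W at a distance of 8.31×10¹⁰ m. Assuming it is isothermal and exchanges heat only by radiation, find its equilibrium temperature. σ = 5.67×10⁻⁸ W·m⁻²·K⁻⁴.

T ≈ 161 K

First find the stellar flux at distance d: S = L/(4πd²) = 4.30×10²⁵/(4π·(8.31×10¹⁰)²) = 495.5 W/m².
For an isothermal sphere, absorbed (1−a)S·πr² = emitted σ·4πr²·T⁴, so T⁴ = (1−a)S/(4σ).
T⁴ = 0.310·495.5/(4·5.67×10⁻⁸) = 6.773×10⁸ K⁴.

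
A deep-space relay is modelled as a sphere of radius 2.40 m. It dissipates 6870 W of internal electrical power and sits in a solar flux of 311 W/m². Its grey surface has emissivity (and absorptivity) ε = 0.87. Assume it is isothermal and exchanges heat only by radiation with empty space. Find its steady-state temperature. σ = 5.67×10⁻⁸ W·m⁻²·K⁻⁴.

T ≈ 240 K

At steady state, absorbed solar power + internal power = radiated power.
Absorbed: α·S·A_cross = 0.87·311·18.10 = 4896 W (cross-section πr²).
Total input = 4896 + 6870 = 11770 W.
Radiated: εσ·A_surf·T⁴ with A_surf = 4πr² = 72.38 m².
T⁴ = 11770/(0.87·5.67×10⁻⁸·72.38) = 3.295×10⁹ K⁴.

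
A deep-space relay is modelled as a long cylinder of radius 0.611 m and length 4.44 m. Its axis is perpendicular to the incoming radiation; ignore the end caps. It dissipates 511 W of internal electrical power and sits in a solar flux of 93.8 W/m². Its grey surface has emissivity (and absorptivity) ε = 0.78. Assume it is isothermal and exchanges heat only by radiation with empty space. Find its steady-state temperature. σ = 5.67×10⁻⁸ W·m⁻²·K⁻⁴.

T ≈ 186 K

At steady state, absorbed solar power + internal power = radiated power.
Absorbed: α·S·A_cross = 0.78·93.8·5.426 = 397.0 W (cross-section 2rL).
Total input = 397.0 + 511 = 908.0 W.
Radiated: εσ·A_surf·T⁴ with A_surf = 2πrL = 17.05 m².
T⁴ = 908.0/(0.78·5.67×10⁻⁸·17.05) = 1.204×10⁹ K⁴.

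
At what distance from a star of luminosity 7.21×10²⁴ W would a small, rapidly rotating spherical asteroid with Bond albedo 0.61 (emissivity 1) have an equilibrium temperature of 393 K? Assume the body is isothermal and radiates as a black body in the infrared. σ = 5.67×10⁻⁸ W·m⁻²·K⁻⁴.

For an isothermal black-emitting sphere, (1−a)S·πr² = σ·4πr²·T⁴ ⇒ S = 4σT⁴/(1−a).
S = 4·5.67×10⁻⁸·(393)⁴/0.390 = 13870 W/m².
Flux falls as S = L/(4πd²), so d = √(L/(4πS)) = √(7.21×10²⁴/(4π·13870)).

d ≈ 6.43×10⁹ m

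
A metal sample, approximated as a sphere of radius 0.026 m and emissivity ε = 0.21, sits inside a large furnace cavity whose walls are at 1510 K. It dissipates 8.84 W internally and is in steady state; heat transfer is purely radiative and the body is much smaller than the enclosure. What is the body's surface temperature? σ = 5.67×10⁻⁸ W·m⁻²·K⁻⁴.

For a small grey body in a large enclosure, net radiated power = εσA(T⁴ − T_w⁴).
Steady state: P = εσA(T⁴ − T_w⁴) with A = 4πr² = 0.008495 m².
T⁴ = P/(εσA) + T_w⁴ = 8.84/(0.21·5.67×10⁻⁸·0.008495) + (1510)⁴
    = 8.740×10¹⁰ + 5.199×10¹² = 5.286×10¹² K⁴.

T ≈ 1520 K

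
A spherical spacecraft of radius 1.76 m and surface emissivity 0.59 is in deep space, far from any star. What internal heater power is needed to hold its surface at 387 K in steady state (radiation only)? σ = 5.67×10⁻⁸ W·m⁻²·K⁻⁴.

P = εσ·4πr²·T⁴.
4πr² = 38.93 m²; T⁴ = 2.243×10¹⁰ K⁴.
P = 0.59·5.67×10⁻⁸·38.93·2.243×10¹⁰.

P ≈ 29200 W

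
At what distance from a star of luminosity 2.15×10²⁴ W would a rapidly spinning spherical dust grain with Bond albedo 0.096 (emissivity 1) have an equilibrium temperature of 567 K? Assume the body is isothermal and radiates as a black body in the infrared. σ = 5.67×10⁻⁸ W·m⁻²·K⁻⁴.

For an isothermal black-emitting sphere, (1−a)S·πr² = σ·4πr²·T⁴ ⇒ S = 4σT⁴/(1−a).
S = 4·5.67×10⁻⁸·(567)⁴/0.904 = 25930 W/m².
Flux falls as S = L/(4πd²), so d = √(L/(4πS)) = √(2.15×10²⁴/(4π·25930)).

d ≈ 2.57×10⁹ m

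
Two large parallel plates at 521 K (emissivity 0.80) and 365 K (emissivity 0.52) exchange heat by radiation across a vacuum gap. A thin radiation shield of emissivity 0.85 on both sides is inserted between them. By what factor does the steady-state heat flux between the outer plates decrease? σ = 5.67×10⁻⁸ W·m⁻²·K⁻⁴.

Without shield: q₀ = σΔ(T⁴)/(1/ε₁+1/ε₂−1) with denominator 2.173.
With shield the two gaps are in series; the resistances add: (1/ε₁+1/ε_s−1)+(1/ε_s+1/ε₂−1) = 1.426+2.100 = 3.526.
Heat-flux ratio q₀/q = 3.526/2.173.

factor ≈ 1.62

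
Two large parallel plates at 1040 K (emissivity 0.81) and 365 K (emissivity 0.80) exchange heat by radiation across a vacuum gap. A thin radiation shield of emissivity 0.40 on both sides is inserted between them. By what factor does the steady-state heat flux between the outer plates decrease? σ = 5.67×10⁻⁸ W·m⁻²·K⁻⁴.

Without shield: q₀ = σΔ(T⁴)/(1/ε₁+1/ε₂−1) with denominator 1.485.
With shield the two gaps are in series; the resistances add: (1/ε₁+1/ε_s−1)+(1/ε_s+1/ε₂−1) = 2.735+2.750 = 5.485.
Heat-flux ratio q₀/q = 5.485/1.485.

factor ≈ 3.69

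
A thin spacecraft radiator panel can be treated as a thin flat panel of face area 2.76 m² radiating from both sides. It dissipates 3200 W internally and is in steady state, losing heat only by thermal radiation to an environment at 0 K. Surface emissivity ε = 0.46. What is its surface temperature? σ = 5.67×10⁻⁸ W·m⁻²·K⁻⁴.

Steady state: internal power = radiated power, P = εσA T⁴.
Radiating area A = 2·2.76 = 5.520 m².
T⁴ = P/(εσA) = 3200/(0.46·5.67×10⁻⁸·5.520) = 2.223×10¹⁰ K⁴.
T = (2.223×10¹⁰)^(1/4).

T ≈ 386 K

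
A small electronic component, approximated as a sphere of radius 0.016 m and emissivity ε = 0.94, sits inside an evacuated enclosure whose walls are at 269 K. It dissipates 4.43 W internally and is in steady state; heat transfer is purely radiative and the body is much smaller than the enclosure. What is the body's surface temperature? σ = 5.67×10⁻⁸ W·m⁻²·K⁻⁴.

T ≈ 420 K

For a small grey body in a large enclosure, net radiated power = εσA(T⁴ − T_w⁴).
Steady state: P = εσA(T⁴ − T_w⁴) with A = 4πr² = 0.003217 m².
T⁴ = P/(εσA) + T_w⁴ = 4.43/(0.94·5.67×10⁻⁸·0.003217) + (269)⁴
    = 2.584×10¹⁰ + 5.236×10⁹ = 3.107×10¹⁰ K⁴.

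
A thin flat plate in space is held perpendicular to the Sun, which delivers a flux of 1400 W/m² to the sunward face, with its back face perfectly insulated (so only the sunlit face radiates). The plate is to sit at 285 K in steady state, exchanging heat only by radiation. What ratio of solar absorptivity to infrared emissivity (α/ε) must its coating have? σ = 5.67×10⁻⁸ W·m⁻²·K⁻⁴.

α/ε ≈ 0.267

Balance: αS·A = εσ·1A·T⁴ ⇒ α/ε = σT⁴/S.
α/ε = 5.67×10⁻⁸·(285)⁴/1400 = 5.67×10⁻⁸·6.598×10⁹/1400.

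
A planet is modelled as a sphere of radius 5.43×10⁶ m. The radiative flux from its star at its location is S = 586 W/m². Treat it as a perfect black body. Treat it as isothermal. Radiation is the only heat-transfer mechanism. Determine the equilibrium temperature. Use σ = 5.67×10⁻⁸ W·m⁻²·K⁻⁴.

T ≈ 225 K

At equilibrium, absorbed power = emitted power.
Absorbing cross-section = πr² = 9.263×10¹³ m²; emitting surface = 4πr² = 3.705×10¹⁴ m² (ratio 4).
S·A_cross = εσ·A_surf·T⁴  ⇒  T⁴ = S/(4σ).
T⁴ = 1.00·586/(4·5.67×10⁻⁸) = 2.584×10⁹ K⁴.
T = (2.584×10⁹)^(1/4).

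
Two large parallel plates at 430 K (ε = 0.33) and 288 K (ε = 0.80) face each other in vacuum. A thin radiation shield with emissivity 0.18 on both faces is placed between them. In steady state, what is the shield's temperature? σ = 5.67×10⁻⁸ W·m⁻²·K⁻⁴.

In steady state the net flux on the hot side equals that on the cold side.
σ(T₁⁴−T_s⁴)/D₁ = σ(T_s⁴−T₂⁴)/D₂, with D₁ = 1/ε₁+1/ε_s−1 = 7.586, D₂ = 1/ε_s+1/ε₂−1 = 5.806.
Solve for T_s⁴: T_s⁴ = (D₂·T₁⁴ + D₁·T₂⁴)/(D₁+D₂) = 1.872×10¹⁰ K⁴.

T_s ≈ 370 K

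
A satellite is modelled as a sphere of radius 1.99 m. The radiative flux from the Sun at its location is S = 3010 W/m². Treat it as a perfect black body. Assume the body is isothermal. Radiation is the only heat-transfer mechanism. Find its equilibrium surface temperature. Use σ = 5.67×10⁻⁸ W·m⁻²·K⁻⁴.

T ≈ 339 K

At equilibrium, absorbed power = emitted power.
Absorbing cross-section = πr² = 12.44 m²; emitting surface = 4πr² = 49.76 m² (ratio 4).
S·A_cross = εσ·A_surf·T⁴  ⇒  T⁴ = S/(4σ).
T⁴ = 1.00·3010/(4·5.67×10⁻⁸) = 1.327×10¹⁰ K⁴.
T = (1.327×10¹⁰)^(1/4).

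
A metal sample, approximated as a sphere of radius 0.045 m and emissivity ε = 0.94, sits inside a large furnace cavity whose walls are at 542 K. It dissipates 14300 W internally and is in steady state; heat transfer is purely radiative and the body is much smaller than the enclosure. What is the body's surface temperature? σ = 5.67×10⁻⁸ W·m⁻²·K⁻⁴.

T ≈ 1810 K

For a small grey body in a large enclosure, net radiated power = εσA(T⁴ − T_w⁴).
Steady state: P = εσA(T⁴ − T_w⁴) with A = 4πr² = 0.02545 m².
T⁴ = P/(εσA) + T_w⁴ = 14300/(0.94·5.67×10⁻⁸·0.02545) + (542)⁴
    = 1.054×10¹³ + 8.630×10¹⁰ = 1.063×10¹³ K⁴.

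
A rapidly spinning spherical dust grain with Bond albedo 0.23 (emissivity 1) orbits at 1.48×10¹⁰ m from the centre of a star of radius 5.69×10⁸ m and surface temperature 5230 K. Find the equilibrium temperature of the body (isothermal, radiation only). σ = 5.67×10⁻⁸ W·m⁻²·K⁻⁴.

The star's surface emits σT_*⁴; at distance d the flux is S = σT_*⁴(R_*/d)².
S = 5.67×10⁻⁸·(5230)⁴·(5.69×10⁸/1.48×10¹⁰)² = 62700 W/m².
For an isothermal sphere T⁴ = (1−a)S/(4σ) = 2.129×10¹¹ K⁴.

T ≈ 679 K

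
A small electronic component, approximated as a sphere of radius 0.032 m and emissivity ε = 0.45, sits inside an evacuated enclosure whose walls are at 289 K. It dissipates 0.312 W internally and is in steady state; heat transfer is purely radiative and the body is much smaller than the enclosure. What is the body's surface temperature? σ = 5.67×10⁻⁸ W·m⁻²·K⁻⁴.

For a small grey body in a large enclosure, net radiated power = εσA(T⁴ − T_w⁴).
Steady state: P = εσA(T⁴ − T_w⁴) with A = 4πr² = 0.01287 m².
T⁴ = P/(εσA) + T_w⁴ = 0.312/(0.45·5.67×10⁻⁸·0.01287) + (289)⁴
    = 9.503×10⁸ + 6.976×10⁹ = 7.926×10⁹ K⁴.

T ≈ 298 K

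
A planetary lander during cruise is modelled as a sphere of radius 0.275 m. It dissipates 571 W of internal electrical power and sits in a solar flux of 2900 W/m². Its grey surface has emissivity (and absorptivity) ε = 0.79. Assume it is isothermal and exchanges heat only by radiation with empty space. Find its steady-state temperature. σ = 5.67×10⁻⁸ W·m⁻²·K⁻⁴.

At steady state, absorbed solar power + internal power = radiated power.
Absorbed: α·S·A_cross = 0.79·2900·0.2376 = 544.3 W (cross-section πr²).
Total input = 544.3 + 571 = 1115 W.
Radiated: εσ·A_surf·T⁴ with A_surf = 4πr² = 0.9503 m².
T⁴ = 1115/(0.79·5.67×10⁻⁸·0.9503) = 2.620×10¹⁰ K⁴.

T ≈ 402 K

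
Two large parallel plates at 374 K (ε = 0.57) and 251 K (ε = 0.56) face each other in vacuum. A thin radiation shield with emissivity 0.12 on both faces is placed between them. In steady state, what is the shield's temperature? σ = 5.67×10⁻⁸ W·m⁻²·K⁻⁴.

T_s ≈ 329 K

In steady state the net flux on the hot side equals that on the cold side.
σ(T₁⁴−T_s⁴)/D₁ = σ(T_s⁴−T₂⁴)/D₂, with D₁ = 1/ε₁+1/ε_s−1 = 9.088, D₂ = 1/ε_s+1/ε₂−1 = 9.119.
Solve for T_s⁴: T_s⁴ = (D₂·T₁⁴ + D₁·T₂⁴)/(D₁+D₂) = 1.178×10¹⁰ K⁴.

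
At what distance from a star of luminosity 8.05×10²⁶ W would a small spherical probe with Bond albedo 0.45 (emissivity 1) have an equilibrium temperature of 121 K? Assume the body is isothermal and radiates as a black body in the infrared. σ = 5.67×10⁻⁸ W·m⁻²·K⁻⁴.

For an isothermal black-emitting sphere, (1−a)S·πr² = σ·4πr²·T⁴ ⇒ S = 4σT⁴/(1−a).
S = 4·5.67×10⁻⁸·(121)⁴/0.550 = 88.39 W/m².
Flux falls as S = L/(4πd²), so d = √(L/(4πS)) = √(8.05×10²⁶/(4π·88.39)).

d ≈ 8.51×10¹¹ m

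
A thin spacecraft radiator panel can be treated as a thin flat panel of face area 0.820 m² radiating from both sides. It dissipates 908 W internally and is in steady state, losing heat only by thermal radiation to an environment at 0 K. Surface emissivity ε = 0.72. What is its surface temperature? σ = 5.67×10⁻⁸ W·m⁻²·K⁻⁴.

T ≈ 341 K

Steady state: internal power = radiated power, P = εσA T⁴.
Radiating area A = 2·0.820 = 1.640 m².
T⁴ = P/(εσA) = 908/(0.72·5.67×10⁻⁸·1.640) = 1.356×10¹⁰ K⁴.
T = (1.356×10¹⁰)^(1/4).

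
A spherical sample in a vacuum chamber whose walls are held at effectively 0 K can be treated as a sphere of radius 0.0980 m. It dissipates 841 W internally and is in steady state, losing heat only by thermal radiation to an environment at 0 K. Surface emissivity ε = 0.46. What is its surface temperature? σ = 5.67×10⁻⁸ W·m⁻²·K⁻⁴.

T ≈ 719 K

Steady state: internal power = radiated power, P = εσA T⁴.
Radiating area A = 4πr² = 0.1207 m².
T⁴ = P/(εσA) = 841/(0.46·5.67×10⁻⁸·0.1207) = 2.672×10¹¹ K⁴.
T = (2.672×10¹¹)^(1/4).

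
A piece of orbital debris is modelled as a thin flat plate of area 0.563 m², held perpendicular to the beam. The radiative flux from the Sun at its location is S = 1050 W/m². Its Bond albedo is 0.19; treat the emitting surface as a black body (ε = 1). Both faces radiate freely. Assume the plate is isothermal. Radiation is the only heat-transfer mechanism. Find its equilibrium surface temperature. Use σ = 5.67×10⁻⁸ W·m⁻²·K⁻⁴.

T ≈ 294 K

At equilibrium, absorbed power = emitted power.
Absorbing cross-section = A = 0.5630 m²; emitting surface = 2A = 1.126 m² (ratio 2).
(1−a)S·A_cross = εσ·A_surf·T⁴  ⇒  T⁴ = (1−a)S/(2σ).
T⁴ = 0.810·1050/(2·5.67×10⁻⁸) = 7.500×10⁹ K⁴.
T = (7.500×10⁹)^(1/4).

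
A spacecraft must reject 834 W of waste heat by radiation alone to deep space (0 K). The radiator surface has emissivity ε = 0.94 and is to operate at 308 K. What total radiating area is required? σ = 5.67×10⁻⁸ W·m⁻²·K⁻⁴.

P = εσA T⁴ ⇒ A = P/(εσT⁴).
T⁴ = 8.999×10⁹ K⁴.
A = 834/(0.94 × 5.67×10⁻⁸ × 8.999×10⁹).

A ≈ 1.74 m²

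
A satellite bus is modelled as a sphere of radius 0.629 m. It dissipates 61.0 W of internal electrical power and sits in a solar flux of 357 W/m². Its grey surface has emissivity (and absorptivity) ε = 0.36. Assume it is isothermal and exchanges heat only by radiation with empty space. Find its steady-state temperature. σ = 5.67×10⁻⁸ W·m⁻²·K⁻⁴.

T ≈ 216 K

At steady state, absorbed solar power + internal power = radiated power.
Absorbed: α·S·A_cross = 0.36·357·1.243 = 159.7 W (cross-section πr²).
Total input = 159.7 + 61.0 = 220.7 W.
Radiated: εσ·A_surf·T⁴ with A_surf = 4πr² = 4.972 m².
T⁴ = 220.7/(0.36·5.67×10⁻⁸·4.972) = 2.175×10⁹ K⁴.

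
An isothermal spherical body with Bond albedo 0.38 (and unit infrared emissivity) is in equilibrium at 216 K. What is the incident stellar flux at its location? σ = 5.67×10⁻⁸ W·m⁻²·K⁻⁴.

S ≈ 796 W/m²

(1−a)S·πr² = σ·4πr²·T⁴ ⇒ S = 4σT⁴/(1−a).
S = 4·5.67×10⁻⁸·2.177×10⁹/0.620.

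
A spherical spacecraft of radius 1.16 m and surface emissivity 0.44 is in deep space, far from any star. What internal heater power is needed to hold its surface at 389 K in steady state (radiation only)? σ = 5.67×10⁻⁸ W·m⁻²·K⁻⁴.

P ≈ 9660 W

P = εσ·4πr²·T⁴.
4πr² = 16.91 m²; T⁴ = 2.290×10¹⁰ K⁴.
P = 0.44·5.67×10⁻⁸·16.91·2.290×10¹⁰.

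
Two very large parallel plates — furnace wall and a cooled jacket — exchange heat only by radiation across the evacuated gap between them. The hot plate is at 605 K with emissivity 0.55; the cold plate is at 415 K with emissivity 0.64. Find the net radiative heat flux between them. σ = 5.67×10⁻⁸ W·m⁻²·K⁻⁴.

q ≈ 2480 W/m²

For two infinite grey parallel plates, q = σ(T₁⁴ − T₂⁴)/(1/ε₁ + 1/ε₂ − 1).
T₁⁴ − T₂⁴ = 1.340×10¹¹ − 2.966×10¹⁰ = 1.043×10¹¹ K⁴.
1/ε₁ + 1/ε₂ − 1 = 1.818 + 1.562 − 1 = 2.381.
q = 5.67×10⁻⁸ × 1.043×10¹¹ / 2.381.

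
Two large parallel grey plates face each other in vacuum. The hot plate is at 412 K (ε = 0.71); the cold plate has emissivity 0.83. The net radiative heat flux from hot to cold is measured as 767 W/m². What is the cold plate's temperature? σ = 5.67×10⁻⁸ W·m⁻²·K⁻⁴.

q = σ(T₁⁴ − T₂⁴)/(1/ε₁ + 1/ε₂ − 1); denominator = 1.613.
T₂⁴ = T₁⁴ − q·(1/ε₁+1/ε₂−1)/σ = 2.881×10¹⁰ − 767·1.613/5.67×10⁻⁸
    = 6.990×10⁹ K⁴.

T₂ ≈ 289 K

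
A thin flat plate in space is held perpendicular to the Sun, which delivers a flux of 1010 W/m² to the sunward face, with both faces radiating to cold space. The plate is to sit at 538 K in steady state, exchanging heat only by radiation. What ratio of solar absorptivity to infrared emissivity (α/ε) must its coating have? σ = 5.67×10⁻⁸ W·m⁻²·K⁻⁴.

Balance: αS·A = εσ·2A·T⁴ ⇒ α/ε = 2σT⁴/S.
α/ε = 2·5.67×10⁻⁸·(538)⁴/1010 = 2·5.67×10⁻⁸·8.378×10¹⁰/1010.

α/ε ≈ 9.41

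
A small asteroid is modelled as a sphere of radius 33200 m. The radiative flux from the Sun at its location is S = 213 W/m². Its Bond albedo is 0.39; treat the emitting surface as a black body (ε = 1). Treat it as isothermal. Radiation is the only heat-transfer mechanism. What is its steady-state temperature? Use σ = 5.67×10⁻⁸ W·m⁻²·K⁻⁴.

T ≈ 155 K

At equilibrium, absorbed power = emitted power.
Absorbing cross-section = πr² = 3.463×10⁹ m²; emitting surface = 4πr² = 1.385×10¹⁰ m² (ratio 4).
(1−a)S·A_cross = εσ·A_surf·T⁴  ⇒  T⁴ = (1−a)S/(4σ).
T⁴ = 0.610·213/(4·5.67×10⁻⁸) = 5.729×10⁸ K⁴.
T = (5.729×10⁸)^(1/4).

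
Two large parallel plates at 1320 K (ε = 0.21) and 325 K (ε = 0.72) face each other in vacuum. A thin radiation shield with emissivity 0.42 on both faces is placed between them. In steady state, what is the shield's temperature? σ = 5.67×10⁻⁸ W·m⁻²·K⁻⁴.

T_s ≈ 988 K

In steady state the net flux on the hot side equals that on the cold side.
σ(T₁⁴−T_s⁴)/D₁ = σ(T_s⁴−T₂⁴)/D₂, with D₁ = 1/ε₁+1/ε_s−1 = 6.143, D₂ = 1/ε_s+1/ε₂−1 = 2.770.
Solve for T_s⁴: T_s⁴ = (D₂·T₁⁴ + D₁·T₂⁴)/(D₁+D₂) = 9.512×10¹¹ K⁴.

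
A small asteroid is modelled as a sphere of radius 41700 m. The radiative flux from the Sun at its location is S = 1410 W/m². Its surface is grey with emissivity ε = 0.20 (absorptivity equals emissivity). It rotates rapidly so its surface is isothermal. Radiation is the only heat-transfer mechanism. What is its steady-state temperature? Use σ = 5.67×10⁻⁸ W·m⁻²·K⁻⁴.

At equilibrium, absorbed power = emitted power.
Absorbing cross-section = πr² = 5.463×10⁹ m²; emitting surface = 4πr² = 2.185×10¹⁰ m² (ratio 4).
εS·A_cross = εσ·A_surf·T⁴  ⇒  T⁴ = S/(4σ)   (ε cancels).
T⁴ = 1410/(4·5.67×10⁻⁸) = 6.217×10⁹ K⁴.
T = (6.217×10⁹)^(1/4).

T ≈ 281 K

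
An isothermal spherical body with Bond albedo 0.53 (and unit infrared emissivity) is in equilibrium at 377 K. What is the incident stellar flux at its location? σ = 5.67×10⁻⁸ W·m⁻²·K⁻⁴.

S ≈ 9750 W/m²

(1−a)S·πr² = σ·4πr²·T⁴ ⇒ S = 4σT⁴/(1−a).
S = 4·5.67×10⁻⁸·2.020×10¹⁰/0.470.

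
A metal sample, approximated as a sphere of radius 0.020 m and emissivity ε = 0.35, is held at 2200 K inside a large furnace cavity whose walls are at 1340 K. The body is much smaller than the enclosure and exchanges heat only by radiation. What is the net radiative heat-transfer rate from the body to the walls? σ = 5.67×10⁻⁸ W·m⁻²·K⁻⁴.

P_net ≈ 2020 W

For a small grey body in a large enclosure: P_net = εσA(T_body⁴ − T_wall⁴).
A = 4πr² = 0.005027 m²; T_body⁴ − T_wall⁴ = 2.343×10¹³ − 3.224×10¹² = 2.020×10¹³ K⁴.
|P_net| = 0.35·5.67×10⁻⁸·0.005027·2.020×10¹³.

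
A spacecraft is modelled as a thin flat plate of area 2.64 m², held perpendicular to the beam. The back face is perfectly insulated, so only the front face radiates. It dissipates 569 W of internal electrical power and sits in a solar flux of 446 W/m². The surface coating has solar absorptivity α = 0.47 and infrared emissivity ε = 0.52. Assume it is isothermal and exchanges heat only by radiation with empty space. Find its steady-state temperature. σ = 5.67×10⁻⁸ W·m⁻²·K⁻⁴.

T ≈ 347 K

At steady state, absorbed solar power + internal power = radiated power.
Absorbed: α·S·A_cross = 0.47·446·2.640 = 553.4 W (cross-section A).
Total input = 553.4 + 569 = 1122 W.
Radiated: εσ·A_surf·T⁴ with A_surf = A = 2.640 m².
T⁴ = 1122/(0.52·5.67×10⁻⁸·2.640) = 1.442×10¹⁰ K⁴.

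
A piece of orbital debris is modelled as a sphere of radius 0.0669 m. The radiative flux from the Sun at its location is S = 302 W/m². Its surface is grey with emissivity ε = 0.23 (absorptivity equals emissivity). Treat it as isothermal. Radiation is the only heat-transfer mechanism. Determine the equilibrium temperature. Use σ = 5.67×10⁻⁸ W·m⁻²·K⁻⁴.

T ≈ 191 K

At equilibrium, absorbed power = emitted power.
Absorbing cross-section = πr² = 0.01406 m²; emitting surface = 4πr² = 0.05624 m² (ratio 4).
εS·A_cross = εσ·A_surf·T⁴  ⇒  T⁴ = S/(4σ)   (ε cancels).
T⁴ = 302/(4·5.67×10⁻⁸) = 1.332×10⁹ K⁴.
T = (1.332×10⁹)^(1/4).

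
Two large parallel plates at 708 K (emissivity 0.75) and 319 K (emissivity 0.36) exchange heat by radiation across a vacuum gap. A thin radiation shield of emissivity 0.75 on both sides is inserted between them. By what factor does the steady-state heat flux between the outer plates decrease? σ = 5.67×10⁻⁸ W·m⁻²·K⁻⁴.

factor ≈ 1.54

Without shield: q₀ = σΔ(T⁴)/(1/ε₁+1/ε₂−1) with denominator 3.111.
With shield the two gaps are in series; the resistances add: (1/ε₁+1/ε_s−1)+(1/ε_s+1/ε₂−1) = 1.667+3.111 = 4.778.
Heat-flux ratio q₀/q = 4.778/3.111.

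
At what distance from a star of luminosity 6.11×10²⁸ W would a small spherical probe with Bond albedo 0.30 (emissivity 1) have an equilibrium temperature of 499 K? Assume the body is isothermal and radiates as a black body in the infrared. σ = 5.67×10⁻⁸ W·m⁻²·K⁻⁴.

For an isothermal black-emitting sphere, (1−a)S·πr² = σ·4πr²·T⁴ ⇒ S = 4σT⁴/(1−a).
S = 4·5.67×10⁻⁸·(499)⁴/0.700 = 20090 W/m².
Flux falls as S = L/(4πd²), so d = √(L/(4πS)) = √(6.11×10²⁸/(4π·20090)).

d ≈ 4.92×10¹¹ m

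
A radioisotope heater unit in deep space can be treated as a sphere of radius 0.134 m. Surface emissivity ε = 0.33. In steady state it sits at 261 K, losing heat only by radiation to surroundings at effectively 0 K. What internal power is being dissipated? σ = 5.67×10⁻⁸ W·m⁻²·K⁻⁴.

Steady state: P = εσA T⁴.
A = 4πr² = 0.2256 m²; T⁴ = (261)⁴ = 4.640×10⁹ K⁴.
P = 0.33 × 5.67×10⁻⁸ × 0.2256 × 4.640×10⁹.

P ≈ 19.6 W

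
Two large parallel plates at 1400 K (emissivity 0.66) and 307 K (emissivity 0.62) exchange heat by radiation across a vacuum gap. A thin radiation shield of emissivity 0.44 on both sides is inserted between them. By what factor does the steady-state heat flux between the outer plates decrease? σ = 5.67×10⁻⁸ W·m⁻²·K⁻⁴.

factor ≈ 2.67

Without shield: q₀ = σΔ(T⁴)/(1/ε₁+1/ε₂−1) with denominator 2.128.
With shield the two gaps are in series; the resistances add: (1/ε₁+1/ε_s−1)+(1/ε_s+1/ε₂−1) = 2.788+2.886 = 5.674.
Heat-flux ratio q₀/q = 5.674/2.128.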